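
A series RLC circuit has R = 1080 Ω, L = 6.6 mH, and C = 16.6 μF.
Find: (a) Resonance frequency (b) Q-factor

Step 1 — Resonance condition Im(Z)=0 gives ω₀ = 1/√(LC).
Step 2 — ω₀ = 1/√(0.0066·1.66e-05) = 3021 rad/s.
Step 3 — f₀ = ω₀/(2π) = 480.8 Hz.
Step 4 — Series Q: Q = ω₀L/R = 3021·0.0066/1080 = 0.01846.

(a) f₀ = 480.8 Hz  (b) Q = 0.01846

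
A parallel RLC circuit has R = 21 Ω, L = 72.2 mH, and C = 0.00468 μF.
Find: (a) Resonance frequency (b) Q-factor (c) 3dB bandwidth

Step 1 — Resonance: ω₀ = 1/√(LC) = 1/√(0.0722·4.68e-09) = 5.44e+04 rad/s.
Step 2 — f₀ = ω₀/(2π) = 8658 Hz.
Step 3 — Parallel Q: Q = R/(ω₀L) = 21/(5.44e+04·0.0722) = 0.005347.
Step 4 — Bandwidth: Δω = ω₀/Q = 1.018e+07 rad/s; BW = Δω/(2π) = 1.619e+06 Hz.

(a) f₀ = 8658 Hz  (b) Q = 0.005347  (c) BW = 1.619e+06 Hz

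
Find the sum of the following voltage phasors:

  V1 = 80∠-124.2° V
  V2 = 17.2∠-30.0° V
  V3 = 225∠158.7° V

Step 1 — Convert each phasor to rectangular form:
  V1 = 80·(cos(-124.2°) + j·sin(-124.2°)) = -44.97 - j66.17 V
  V2 = 17.2·(cos(-30.0°) + j·sin(-30.0°)) = 14.9 - j8.6 V
  V3 = 225·(cos(158.7°) + j·sin(158.7°)) = -209.6 + j81.73 V
Step 2 — Sum components: V_total = -239.7 + j6.965 V.
Step 3 — Convert to polar: |V_total| = 239.8 V, ∠V_total = 178.3°.

V_total = 239.8∠178.3° V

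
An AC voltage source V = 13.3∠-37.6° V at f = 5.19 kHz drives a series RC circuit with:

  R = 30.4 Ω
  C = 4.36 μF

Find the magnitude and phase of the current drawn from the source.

Step 1 — Angular frequency: ω = 2π·f = 2π·5190 = 3.261e+04 rad/s.
Step 2 — Component impedances:
  R: Z = R = 30.4 Ω
  C: Z = 1/(jωC) = -j/(ω·C) = 0 - j7.033 Ω
Step 3 — Series combination: Z_total = R + C = 30.4 - j7.033 Ω = 31.2∠-13.0° Ω.
Step 4 — Source phasor: V = 13.3∠-37.6° V = 10.54 - j8.115 V.
Step 5 — Ohm's law: I = V / Z_total = (10.54 - j8.115) / (30.4 - j7.033) = 0.3876 - j0.1773 A.
Step 6 — Convert to polar: |I| = 0.4262 A, ∠I = -24.6°.

I = 0.4262∠-24.6° A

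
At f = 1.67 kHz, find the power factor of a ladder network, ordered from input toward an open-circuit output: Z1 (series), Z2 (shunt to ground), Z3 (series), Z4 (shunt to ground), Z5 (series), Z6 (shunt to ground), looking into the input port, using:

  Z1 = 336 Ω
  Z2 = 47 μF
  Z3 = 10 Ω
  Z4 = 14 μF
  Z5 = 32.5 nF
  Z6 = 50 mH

Step 1 — Angular frequency: ω = 2π·f = 2π·1670 = 1.049e+04 rad/s.
Step 2 — Component impedances:
  Z1: Z = R = 336 Ω
  Z2: Z = 1/(jωC) = -j/(ω·C) = 0 - j2.028 Ω
  Z3: Z = R = 10 Ω
  Z4: Z = 1/(jωC) = -j/(ω·C) = 0 - j6.807 Ω
  Z5: Z = 1/(jωC) = -j/(ω·C) = 0 - j2932 Ω
  Z6: Z = jωL = j·1.049e+04·0.05 = 0 + j524.6 Ω
Step 3 — Ladder network (open output): work backward from the far end, alternating series and parallel combinations. Z_in = 336.2 - j1.824 Ω = 336.2∠-0.3° Ω.
Step 4 — Power factor: PF = cos(φ) = Re(Z)/|Z| = 336.2/336.2 = 1.
Step 5 — Type: Im(Z) = -1.824 ⇒ leading (phase φ = -0.3°).

PF = 1 (leading, φ = -0.3°)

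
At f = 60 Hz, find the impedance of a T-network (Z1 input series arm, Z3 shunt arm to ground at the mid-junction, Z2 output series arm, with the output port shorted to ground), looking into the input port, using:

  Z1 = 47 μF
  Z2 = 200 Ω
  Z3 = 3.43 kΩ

Step 1 — Angular frequency: ω = 2π·f = 2π·60 = 377 rad/s.
Step 2 — Component impedances:
  Z1: Z = 1/(jωC) = -j/(ω·C) = 0 - j56.44 Ω
  Z2: Z = R = 200 Ω
  Z3: Z = R = 3430 Ω
Step 3 — With the output port shorted to ground, the output series arm Z2 runs from the junction to ground; the shunt arm Z3 also runs from the junction to ground. They appear in parallel: Z3 || Z2 = 189 Ω.
Step 4 — Series with input arm Z1: Z_in = Z1 + (Z3 || Z2) = 189 - j56.44 Ω = 197.2∠-16.6° Ω.

Z = 189 - j56.44 Ω = 197.2∠-16.6° Ω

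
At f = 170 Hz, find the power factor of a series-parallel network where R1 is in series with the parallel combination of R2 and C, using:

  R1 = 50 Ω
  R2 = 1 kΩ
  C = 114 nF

Step 1 — Angular frequency: ω = 2π·f = 2π·170 = 1068 rad/s.
Step 2 — Component impedances:
  R1: Z = R = 50 Ω
  R2: Z = R = 1000 Ω
  C: Z = 1/(jωC) = -j/(ω·C) = 0 - j8212 Ω
Step 3 — Parallel branch: R2 || C = 1/(1/R2 + 1/C) = 985.4 - j120 Ω.
Step 4 — Series with R1: Z_total = R1 + (R2 || C) = 1035 - j120 Ω = 1042∠-6.6° Ω.
Step 5 — Power factor: PF = cos(φ) = Re(Z)/|Z| = 1035.4/1042.3 = 0.9934.
Step 6 — Type: Im(Z) = -120 ⇒ leading (phase φ = -6.6°).

PF = 0.9934 (leading, φ = -6.6°)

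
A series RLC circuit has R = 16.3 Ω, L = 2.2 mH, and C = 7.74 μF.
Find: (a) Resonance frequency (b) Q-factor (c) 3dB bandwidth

Step 1 — Resonance condition Im(Z)=0 gives ω₀ = 1/√(LC).
Step 2 — ω₀ = 1/√(0.0022·7.74e-06) = 7663 rad/s.
Step 3 — f₀ = ω₀/(2π) = 1220 Hz.
Step 4 — Series Q: Q = ω₀L/R = 7663·0.0022/16.3 = 1.034.
Step 5 — 3dB bandwidth: Δω = ω₀/Q = 7409 rad/s; BW = Δω/(2π) = 1179 Hz.

(a) f₀ = 1220 Hz  (b) Q = 1.034  (c) BW = 1179 Hz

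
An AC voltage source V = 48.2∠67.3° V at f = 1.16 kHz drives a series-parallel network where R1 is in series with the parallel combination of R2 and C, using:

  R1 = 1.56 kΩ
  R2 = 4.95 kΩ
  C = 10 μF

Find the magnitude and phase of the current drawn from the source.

Step 1 — Angular frequency: ω = 2π·f = 2π·1160 = 7288 rad/s.
Step 2 — Component impedances:
  R1: Z = R = 1560 Ω
  R2: Z = R = 4950 Ω
  C: Z = 1/(jωC) = -j/(ω·C) = 0 - j13.72 Ω
Step 3 — Parallel branch: R2 || C = 1/(1/R2 + 1/C) = 0.03803 - j13.72 Ω.
Step 4 — Series with R1: Z_total = R1 + (R2 || C) = 1560 - j13.72 Ω = 1560∠-0.5° Ω.
Step 5 — Source phasor: V = 48.2∠67.3° V = 18.6 + j44.47 V.
Step 6 — Ohm's law: I = V / Z_total = (18.6 + j44.47) / (1560 - j13.72) = 0.01167 + j0.02861 A.
Step 7 — Convert to polar: |I| = 0.0309 A, ∠I = 67.8°.

I = 0.0309∠67.8° A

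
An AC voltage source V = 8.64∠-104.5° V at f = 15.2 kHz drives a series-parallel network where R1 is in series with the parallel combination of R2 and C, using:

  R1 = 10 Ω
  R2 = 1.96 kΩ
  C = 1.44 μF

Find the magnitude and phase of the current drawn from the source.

Step 1 — Angular frequency: ω = 2π·f = 2π·1.52e+04 = 9.55e+04 rad/s.
Step 2 — Component impedances:
  R1: Z = R = 10 Ω
  R2: Z = R = 1960 Ω
  C: Z = 1/(jωC) = -j/(ω·C) = 0 - j7.271 Ω
Step 3 — Parallel branch: R2 || C = 1/(1/R2 + 1/C) = 0.02698 - j7.271 Ω.
Step 4 — Series with R1: Z_total = R1 + (R2 || C) = 10.03 - j7.271 Ω = 12.39∠-35.9° Ω.
Step 5 — Source phasor: V = 8.64∠-104.5° V = -2.163 - j8.365 V.
Step 6 — Ohm's law: I = V / Z_total = (-2.163 - j8.365) / (10.03 - j7.271) = 0.2551 - j0.6493 A.
Step 7 — Convert to polar: |I| = 0.6976 A, ∠I = -68.6°.

I = 0.6976∠-68.6° A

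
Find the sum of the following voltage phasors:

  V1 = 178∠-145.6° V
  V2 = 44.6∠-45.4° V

Step 1 — Convert each phasor to rectangular form:
  V1 = 178·(cos(-145.6°) + j·sin(-145.6°)) = -146.9 - j100.6 V
  V2 = 44.6·(cos(-45.4°) + j·sin(-45.4°)) = 31.32 - j31.76 V
Step 2 — Sum components: V_total = -115.6 - j132.3 V.
Step 3 — Convert to polar: |V_total| = 175.7 V, ∠V_total = -131.1°.

V_total = 175.7∠-131.1° V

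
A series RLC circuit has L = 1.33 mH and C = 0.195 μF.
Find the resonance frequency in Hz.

Step 1 — Resonance condition Im(Z)=0 gives ω₀ = 1/√(LC).
Step 2 — ω₀ = 1/√(0.00133·1.95e-07) = 6.21e+04 rad/s.
Step 3 — f₀ = ω₀/(2π) = 9883 Hz.

f₀ = 9883 Hz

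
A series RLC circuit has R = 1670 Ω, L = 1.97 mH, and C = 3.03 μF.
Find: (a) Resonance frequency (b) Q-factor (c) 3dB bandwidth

Step 1 — Resonance condition Im(Z)=0 gives ω₀ = 1/√(LC).
Step 2 — ω₀ = 1/√(0.00197·3.03e-06) = 1.294e+04 rad/s.
Step 3 — f₀ = ω₀/(2π) = 2060 Hz.
Step 4 — Series Q: Q = ω₀L/R = 1.294e+04·0.00197/1670 = 0.01527.
Step 5 — 3dB bandwidth: Δω = ω₀/Q = 8.477e+05 rad/s; BW = Δω/(2π) = 1.349e+05 Hz.

(a) f₀ = 2060 Hz  (b) Q = 0.01527  (c) BW = 1.349e+05 Hz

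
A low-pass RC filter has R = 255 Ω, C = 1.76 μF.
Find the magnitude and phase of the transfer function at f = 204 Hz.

Step 1 — Angular frequency: ω = 2π·204 = 1282 rad/s.
Step 2 — Transfer function: H(jω) = 1/(1 + jωRC).
Step 3 — Denominator: 1 + jωRC = 1 + j·1282·255·1.76e-06 = 1 + j0.5753.
Step 4 — H = 0.7514 - j0.4322.
Step 5 — Magnitude: |H| = 0.8668 (-1.2 dB); phase: φ = -29.9°.

|H| = 0.8668 (-1.2 dB), φ = -29.9°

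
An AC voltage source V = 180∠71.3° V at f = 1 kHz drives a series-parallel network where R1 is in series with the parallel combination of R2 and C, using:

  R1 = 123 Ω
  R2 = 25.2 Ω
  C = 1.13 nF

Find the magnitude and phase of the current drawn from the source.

Step 1 — Angular frequency: ω = 2π·f = 2π·1000 = 6283 rad/s.
Step 2 — Component impedances:
  R1: Z = R = 123 Ω
  R2: Z = R = 25.2 Ω
  C: Z = 1/(jωC) = -j/(ω·C) = 0 - j1.408e+05 Ω
Step 3 — Parallel branch: R2 || C = 1/(1/R2 + 1/C) = 25.2 - j0.004509 Ω.
Step 4 — Series with R1: Z_total = R1 + (R2 || C) = 148.2 - j0.004509 Ω = 148.2∠-0.0° Ω.
Step 5 — Source phasor: V = 180∠71.3° V = 57.71 + j170.5 V.
Step 6 — Ohm's law: I = V / Z_total = (57.71 + j170.5) / (148.2 - j0.004509) = 0.3894 + j1.15 A.
Step 7 — Convert to polar: |I| = 1.215 A, ∠I = 71.3°.

I = 1.215∠71.3° A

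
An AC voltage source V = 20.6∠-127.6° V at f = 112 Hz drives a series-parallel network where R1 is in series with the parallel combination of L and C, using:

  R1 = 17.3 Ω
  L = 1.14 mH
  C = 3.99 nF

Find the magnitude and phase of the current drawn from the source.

Step 1 — Angular frequency: ω = 2π·f = 2π·112 = 703.7 rad/s.
Step 2 — Component impedances:
  R1: Z = R = 17.3 Ω
  L: Z = jωL = j·703.7·0.00114 = 0 + j0.8022 Ω
  C: Z = 1/(jωC) = -j/(ω·C) = 0 - j3.561e+05 Ω
Step 3 — Parallel branch: L || C = 1/(1/L + 1/C) = 0 + j0.8022 Ω.
Step 4 — Series with R1: Z_total = R1 + (L || C) = 17.3 + j0.8022 Ω = 17.32∠2.7° Ω.
Step 5 — Source phasor: V = 20.6∠-127.6° V = -12.57 - j16.32 V.
Step 6 — Ohm's law: I = V / Z_total = (-12.57 - j16.32) / (17.3 + j0.8022) = -0.7686 - j0.9078 A.
Step 7 — Convert to polar: |I| = 1.189 A, ∠I = -130.3°.

I = 1.189∠-130.3° A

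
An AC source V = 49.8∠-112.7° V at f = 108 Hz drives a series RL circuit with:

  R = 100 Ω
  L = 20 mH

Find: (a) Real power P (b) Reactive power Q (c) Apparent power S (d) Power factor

Step 1 — Angular frequency: ω = 2π·f = 2π·108 = 678.6 rad/s.
Step 2 — Component impedances:
  R: Z = R = 100 Ω
  L: Z = jωL = j·678.6·0.02 = 0 + j13.57 Ω
Step 3 — Series combination: Z_total = R + L = 100 + j13.57 Ω = 100.9∠7.7° Ω.
Step 4 — Source phasor: V = 49.8∠-112.7° V = -19.22 - j45.94 V.
Step 5 — Current: I = V / Z = -0.2499 - j0.4255 A = 0.4935∠-120.4° A.
Step 6 — Complex power: S = V·I* = 24.35 + j3.305 VA.
Step 7 — Real power: P = Re(S) = 24.35 W.
Step 8 — Reactive power: Q = Im(S) = 3.305 VAR.
Step 9 — Apparent power: |S| = 24.58 VA.
Step 10 — Power factor: PF = P/|S| = 0.9909 (lagging).

(a) P = 24.35 W  (b) Q = 3.305 VAR  (c) S = 24.58 VA  (d) PF = 0.9909 (lagging)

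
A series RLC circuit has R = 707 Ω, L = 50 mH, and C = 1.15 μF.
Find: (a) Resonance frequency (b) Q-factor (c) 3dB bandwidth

Step 1 — Resonance: ω₀ = 1/√(LC) = 1/√(0.05·1.15e-06) = 4170 rad/s.
Step 2 — f₀ = ω₀/(2π) = 663.7 Hz.
Step 3 — Series Q: Q = ω₀L/R = 4170·0.05/707 = 0.2949.
Step 4 — Bandwidth: Δω = ω₀/Q = 1.414e+04 rad/s; BW = Δω/(2π) = 2250 Hz.

(a) f₀ = 663.7 Hz  (b) Q = 0.2949  (c) BW = 2250 Hz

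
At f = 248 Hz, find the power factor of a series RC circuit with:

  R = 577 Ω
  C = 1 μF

Step 1 — Angular frequency: ω = 2π·f = 2π·248 = 1558 rad/s.
Step 2 — Component impedances:
  R: Z = R = 577 Ω
  C: Z = 1/(jωC) = -j/(ω·C) = 0 - j641.8 Ω
Step 3 — Series combination: Z_total = R + C = 577 - j641.8 Ω = 863∠-48.0° Ω.
Step 4 — Power factor: PF = cos(φ) = Re(Z)/|Z| = 577/863 = 0.6686.
Step 5 — Type: Im(Z) = -641.8 ⇒ leading (phase φ = -48.0°).

PF = 0.6686 (leading, φ = -48.0°)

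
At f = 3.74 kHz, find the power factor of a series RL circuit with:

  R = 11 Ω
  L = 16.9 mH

Step 1 — Angular frequency: ω = 2π·f = 2π·3740 = 2.35e+04 rad/s.
Step 2 — Component impedances:
  R: Z = R = 11 Ω
  L: Z = jωL = j·2.35e+04·0.0169 = 0 + j397.1 Ω
Step 3 — Series combination: Z_total = R + L = 11 + j397.1 Ω = 397.3∠88.4° Ω.
Step 4 — Power factor: PF = cos(φ) = Re(Z)/|Z| = 11/397.3 = 0.02769.
Step 5 — Type: Im(Z) = 397.1 ⇒ lagging (phase φ = 88.4°).

PF = 0.02769 (lagging, φ = 88.4°)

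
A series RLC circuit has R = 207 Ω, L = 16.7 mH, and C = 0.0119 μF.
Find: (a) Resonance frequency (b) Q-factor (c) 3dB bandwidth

Step 1 — Resonance: ω₀ = 1/√(LC) = 1/√(0.0167·1.19e-08) = 7.094e+04 rad/s.
Step 2 — f₀ = ω₀/(2π) = 1.129e+04 Hz.
Step 3 — Series Q: Q = ω₀L/R = 7.094e+04·0.0167/207 = 5.723.
Step 4 — Bandwidth: Δω = ω₀/Q = 1.24e+04 rad/s; BW = Δω/(2π) = 1973 Hz.

(a) f₀ = 1.129e+04 Hz  (b) Q = 5.723  (c) BW = 1973 Hz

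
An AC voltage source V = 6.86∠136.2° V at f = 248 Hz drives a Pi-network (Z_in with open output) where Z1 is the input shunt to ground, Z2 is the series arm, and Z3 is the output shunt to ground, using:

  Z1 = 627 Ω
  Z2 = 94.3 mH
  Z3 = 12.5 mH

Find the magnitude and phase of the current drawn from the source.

Step 1 — Angular frequency: ω = 2π·f = 2π·248 = 1558 rad/s.
Step 2 — Component impedances:
  Z1: Z = R = 627 Ω
  Z2: Z = jωL = j·1558·0.0943 = 0 + j146.9 Ω
  Z3: Z = jωL = j·1558·0.0125 = 0 + j19.48 Ω
Step 3 — With open output, the series arm Z2 and the output shunt Z3 appear in series to ground: Z2 + Z3 = 0 + j166.4 Ω.
Step 4 — Parallel with input shunt Z1: Z_in = Z1 || (Z2 + Z3) = 41.26 + j155.5 Ω = 160.8∠75.1° Ω.
Step 5 — Source phasor: V = 6.86∠136.2° V = -4.951 + j4.748 V.
Step 6 — Ohm's law: I = V / Z_total = (-4.951 + j4.748) / (41.26 + j155.5) = 0.02063 + j0.03732 A.
Step 7 — Convert to polar: |I| = 0.04265 A, ∠I = 61.1°.

I = 0.04265∠61.1° A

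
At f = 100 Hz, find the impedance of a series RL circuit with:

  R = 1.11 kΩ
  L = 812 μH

Step 1 — Angular frequency: ω = 2π·f = 2π·100 = 628.3 rad/s.
Step 2 — Component impedances:
  R: Z = R = 1110 Ω
  L: Z = jωL = j·628.3·0.000812 = 0 + j0.5102 Ω
Step 3 — Series combination: Z_total = R + L = 1110 + j0.5102 Ω = 1110∠0.0° Ω.

Z = 1110 + j0.5102 Ω = 1110∠0.0° Ω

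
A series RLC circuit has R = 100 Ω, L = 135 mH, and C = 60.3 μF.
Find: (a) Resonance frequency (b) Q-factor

Step 1 — Resonance condition Im(Z)=0 gives ω₀ = 1/√(LC).
Step 2 — ω₀ = 1/√(0.135·6.03e-05) = 350.5 rad/s.
Step 3 — f₀ = ω₀/(2π) = 55.78 Hz.
Step 4 — Series Q: Q = ω₀L/R = 350.5·0.135/100 = 0.4732.

(a) f₀ = 55.78 Hz  (b) Q = 0.4732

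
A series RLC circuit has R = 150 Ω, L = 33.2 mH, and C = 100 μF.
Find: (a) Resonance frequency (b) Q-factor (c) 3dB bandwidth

Step 1 — Resonance: ω₀ = 1/√(LC) = 1/√(0.0332·0.0001) = 548.8 rad/s.
Step 2 — f₀ = ω₀/(2π) = 87.35 Hz.
Step 3 — Series Q: Q = ω₀L/R = 548.8·0.0332/150 = 0.1215.
Step 4 — Bandwidth: Δω = ω₀/Q = 4518 rad/s; BW = Δω/(2π) = 719.1 Hz.

(a) f₀ = 87.35 Hz  (b) Q = 0.1215  (c) BW = 719.1 Hz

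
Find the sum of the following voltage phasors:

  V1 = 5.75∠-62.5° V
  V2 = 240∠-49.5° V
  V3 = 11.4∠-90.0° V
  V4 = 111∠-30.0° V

Step 1 — Convert each phasor to rectangular form:
  V1 = 5.75·(cos(-62.5°) + j·sin(-62.5°)) = 2.655 - j5.1 V
  V2 = 240·(cos(-49.5°) + j·sin(-49.5°)) = 155.9 - j182.5 V
  V3 = 11.4·(cos(-90.0°) + j·sin(-90.0°)) = 0 - j11.4 V
  V4 = 111·(cos(-30.0°) + j·sin(-30.0°)) = 96.13 - j55.5 V
Step 2 — Sum components: V_total = 254.7 - j254.5 V.
Step 3 — Convert to polar: |V_total| = 360 V, ∠V_total = -45.0°.

V_total = 360∠-45.0° V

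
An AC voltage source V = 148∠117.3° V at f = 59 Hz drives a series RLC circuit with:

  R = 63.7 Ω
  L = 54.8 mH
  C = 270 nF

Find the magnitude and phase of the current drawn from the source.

Step 1 — Angular frequency: ω = 2π·f = 2π·59 = 370.7 rad/s.
Step 2 — Component impedances:
  R: Z = R = 63.7 Ω
  L: Z = jωL = j·370.7·0.0548 = 0 + j20.31 Ω
  C: Z = 1/(jωC) = -j/(ω·C) = 0 - j9991 Ω
Step 3 — Series combination: Z_total = R + L + C = 63.7 - j9971 Ω = 9971∠-89.6° Ω.
Step 4 — Source phasor: V = 148∠117.3° V = -67.88 + j131.5 V.
Step 5 — Ohm's law: I = V / Z_total = (-67.88 + j131.5) / (63.7 - j9971) = -0.01323 - j0.006723 A.
Step 6 — Convert to polar: |I| = 0.01484 A, ∠I = -153.1°.

I = 0.01484∠-153.1° A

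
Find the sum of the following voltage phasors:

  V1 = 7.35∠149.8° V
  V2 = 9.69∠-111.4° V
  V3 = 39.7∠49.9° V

Step 1 — Convert each phasor to rectangular form:
  V1 = 7.35·(cos(149.8°) + j·sin(149.8°)) = -6.352 + j3.697 V
  V2 = 9.69·(cos(-111.4°) + j·sin(-111.4°)) = -3.536 - j9.022 V
  V3 = 39.7·(cos(49.9°) + j·sin(49.9°)) = 25.57 + j30.37 V
Step 2 — Sum components: V_total = 15.68 + j25.04 V.
Step 3 — Convert to polar: |V_total| = 29.55 V, ∠V_total = 57.9°.

V_total = 29.55∠57.9° V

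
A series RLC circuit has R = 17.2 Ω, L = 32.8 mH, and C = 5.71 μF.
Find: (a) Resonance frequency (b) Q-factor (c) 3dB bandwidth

Step 1 — Resonance: ω₀ = 1/√(LC) = 1/√(0.0328·5.71e-06) = 2311 rad/s.
Step 2 — f₀ = ω₀/(2π) = 367.8 Hz.
Step 3 — Series Q: Q = ω₀L/R = 2311·0.0328/17.2 = 4.406.
Step 4 — Bandwidth: Δω = ω₀/Q = 524.4 rad/s; BW = Δω/(2π) = 83.46 Hz.

(a) f₀ = 367.8 Hz  (b) Q = 4.406  (c) BW = 83.46 Hz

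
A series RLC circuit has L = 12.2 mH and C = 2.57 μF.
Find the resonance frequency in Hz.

Step 1 — Resonance condition Im(Z)=0 gives ω₀ = 1/√(LC).
Step 2 — ω₀ = 1/√(0.0122·2.57e-06) = 5647 rad/s.
Step 3 — f₀ = ω₀/(2π) = 898.8 Hz.

f₀ = 898.8 Hz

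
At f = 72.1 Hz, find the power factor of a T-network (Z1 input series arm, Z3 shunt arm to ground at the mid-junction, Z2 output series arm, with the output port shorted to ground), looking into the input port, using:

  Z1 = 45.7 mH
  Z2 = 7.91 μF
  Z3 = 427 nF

Step 1 — Angular frequency: ω = 2π·f = 2π·72.1 = 453 rad/s.
Step 2 — Component impedances:
  Z1: Z = jωL = j·453·0.0457 = 0 + j20.7 Ω
  Z2: Z = 1/(jωC) = -j/(ω·C) = 0 - j279.1 Ω
  Z3: Z = 1/(jωC) = -j/(ω·C) = 0 - j5170 Ω
Step 3 — With the output port shorted to ground, the output series arm Z2 runs from the junction to ground; the shunt arm Z3 also runs from the junction to ground. They appear in parallel: Z3 || Z2 = 0 - j264.8 Ω.
Step 4 — Series with input arm Z1: Z_in = Z1 + (Z3 || Z2) = 0 - j244.1 Ω = 244.1∠-90.0° Ω.
Step 5 — Power factor: PF = cos(φ) = Re(Z)/|Z| = 0/244.1 = 0.
Step 6 — Type: Im(Z) = -244.1 ⇒ leading (phase φ = -90.0°).

PF = 0 (leading, φ = -90.0°)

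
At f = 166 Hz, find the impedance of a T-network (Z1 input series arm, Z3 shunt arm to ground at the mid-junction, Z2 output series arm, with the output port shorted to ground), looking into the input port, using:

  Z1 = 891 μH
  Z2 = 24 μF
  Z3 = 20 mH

Step 1 — Angular frequency: ω = 2π·f = 2π·166 = 1043 rad/s.
Step 2 — Component impedances:
  Z1: Z = jωL = j·1043·0.000891 = 0 + j0.9293 Ω
  Z2: Z = 1/(jωC) = -j/(ω·C) = 0 - j39.95 Ω
  Z3: Z = jωL = j·1043·0.02 = 0 + j20.86 Ω
Step 3 — With the output port shorted to ground, the output series arm Z2 runs from the junction to ground; the shunt arm Z3 also runs from the junction to ground. They appear in parallel: Z3 || Z2 = 0 + j43.66 Ω.
Step 4 — Series with input arm Z1: Z_in = Z1 + (Z3 || Z2) = 0 + j44.59 Ω = 44.59∠90.0° Ω.

Z = 0 + j44.59 Ω = 44.59∠90.0° Ω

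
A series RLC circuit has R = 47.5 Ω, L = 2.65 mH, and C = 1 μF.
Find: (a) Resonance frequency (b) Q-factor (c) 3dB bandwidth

Step 1 — Resonance condition Im(Z)=0 gives ω₀ = 1/√(LC).
Step 2 — ω₀ = 1/√(0.00265·1e-06) = 1.943e+04 rad/s.
Step 3 — f₀ = ω₀/(2π) = 3092 Hz.
Step 4 — Series Q: Q = ω₀L/R = 1.943e+04·0.00265/47.5 = 1.084.
Step 5 — 3dB bandwidth: Δω = ω₀/Q = 1.792e+04 rad/s; BW = Δω/(2π) = 2853 Hz.

(a) f₀ = 3092 Hz  (b) Q = 1.084  (c) BW = 2853 Hz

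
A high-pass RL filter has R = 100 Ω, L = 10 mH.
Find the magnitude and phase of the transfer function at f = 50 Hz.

Step 1 — Angular frequency: ω = 2π·50 = 314.2 rad/s.
Step 2 — Transfer function: H(jω) = jωL/(R + jωL).
Step 3 — Numerator jωL = j·3.142; denominator R + jωL = 100 + j3.142.
Step 4 — H = 0.000986 + j0.03138.
Step 5 — Magnitude: |H| = 0.0314 (-30.1 dB); phase: φ = 88.2°.

|H| = 0.0314 (-30.1 dB), φ = 88.2°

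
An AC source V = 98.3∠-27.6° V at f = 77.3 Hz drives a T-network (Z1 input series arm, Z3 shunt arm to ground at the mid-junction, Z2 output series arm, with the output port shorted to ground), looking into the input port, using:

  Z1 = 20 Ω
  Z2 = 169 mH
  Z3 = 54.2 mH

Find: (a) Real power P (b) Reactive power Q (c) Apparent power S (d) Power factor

Step 1 — Angular frequency: ω = 2π·f = 2π·77.3 = 485.7 rad/s.
Step 2 — Component impedances:
  Z1: Z = R = 20 Ω
  Z2: Z = jωL = j·485.7·0.169 = 0 + j82.08 Ω
  Z3: Z = jωL = j·485.7·0.0542 = 0 + j26.32 Ω
Step 3 — With the output port shorted to ground, the output series arm Z2 runs from the junction to ground; the shunt arm Z3 also runs from the junction to ground. They appear in parallel: Z3 || Z2 = 0 + j19.93 Ω.
Step 4 — Series with input arm Z1: Z_in = Z1 + (Z3 || Z2) = 20 + j19.93 Ω = 28.24∠44.9° Ω.
Step 5 — Source phasor: V = 98.3∠-27.6° V = 87.11 - j45.54 V.
Step 6 — Current: I = V / Z = 1.047 - j3.32 A = 3.481∠-72.5° A.
Step 7 — Complex power: S = V·I* = 242.4 + j241.6 VA.
Step 8 — Real power: P = Re(S) = 242.4 W.
Step 9 — Reactive power: Q = Im(S) = 241.6 VAR.
Step 10 — Apparent power: |S| = 342.2 VA.
Step 11 — Power factor: PF = P/|S| = 0.7083 (lagging).

(a) P = 242.4 W  (b) Q = 241.6 VAR  (c) S = 342.2 VA  (d) PF = 0.7083 (lagging)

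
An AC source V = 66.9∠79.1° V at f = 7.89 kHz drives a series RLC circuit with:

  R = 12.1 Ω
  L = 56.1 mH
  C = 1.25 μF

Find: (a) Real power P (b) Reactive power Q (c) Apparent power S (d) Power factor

Step 1 — Angular frequency: ω = 2π·f = 2π·7890 = 4.957e+04 rad/s.
Step 2 — Component impedances:
  R: Z = R = 12.1 Ω
  L: Z = jωL = j·4.957e+04·0.0561 = 0 + j2781 Ω
  C: Z = 1/(jωC) = -j/(ω·C) = 0 - j16.14 Ω
Step 3 — Series combination: Z_total = R + L + C = 12.1 + j2765 Ω = 2765∠89.7° Ω.
Step 4 — Source phasor: V = 66.9∠79.1° V = 12.65 + j65.69 V.
Step 5 — Current: I = V / Z = 0.02378 - j0.004471 A = 0.0242∠-10.6° A.
Step 6 — Complex power: S = V·I* = 0.007083 + j1.619 VA.
Step 7 — Real power: P = Re(S) = 0.007083 W.
Step 8 — Reactive power: Q = Im(S) = 1.619 VAR.
Step 9 — Apparent power: |S| = 1.619 VA.
Step 10 — Power factor: PF = P/|S| = 0.004376 (lagging).

(a) P = 0.007083 W  (b) Q = 1.619 VAR  (c) S = 1.619 VA  (d) PF = 0.004376 (lagging)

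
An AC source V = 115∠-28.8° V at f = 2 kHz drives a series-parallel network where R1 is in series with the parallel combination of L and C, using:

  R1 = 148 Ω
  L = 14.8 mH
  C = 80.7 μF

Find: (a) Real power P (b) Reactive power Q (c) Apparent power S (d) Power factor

Step 1 — Angular frequency: ω = 2π·f = 2π·2000 = 1.257e+04 rad/s.
Step 2 — Component impedances:
  R1: Z = R = 148 Ω
  L: Z = jωL = j·1.257e+04·0.0148 = 0 + j186 Ω
  C: Z = 1/(jωC) = -j/(ω·C) = 0 - j0.9861 Ω
Step 3 — Parallel branch: L || C = 1/(1/L + 1/C) = 0 - j0.9913 Ω.
Step 4 — Series with R1: Z_total = R1 + (L || C) = 148 - j0.9913 Ω = 148∠-0.4° Ω.
Step 5 — Source phasor: V = 115∠-28.8° V = 100.8 - j55.4 V.
Step 6 — Current: I = V / Z = 0.6834 - j0.3698 A = 0.777∠-28.4° A.
Step 7 — Complex power: S = V·I* = 89.35 - j0.5985 VA.
Step 8 — Real power: P = Re(S) = 89.35 W.
Step 9 — Reactive power: Q = Im(S) = -0.5985 VAR.
Step 10 — Apparent power: |S| = 89.36 VA.
Step 11 — Power factor: PF = P/|S| = 1 (leading).

(a) P = 89.35 W  (b) Q = -0.5985 VAR  (c) S = 89.36 VA  (d) PF = 1 (leading)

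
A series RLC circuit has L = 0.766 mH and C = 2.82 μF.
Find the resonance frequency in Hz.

Step 1 — Resonance condition Im(Z)=0 gives ω₀ = 1/√(LC).
Step 2 — ω₀ = 1/√(0.000766·2.82e-06) = 2.152e+04 rad/s.
Step 3 — f₀ = ω₀/(2π) = 3424 Hz.

f₀ = 3424 Hz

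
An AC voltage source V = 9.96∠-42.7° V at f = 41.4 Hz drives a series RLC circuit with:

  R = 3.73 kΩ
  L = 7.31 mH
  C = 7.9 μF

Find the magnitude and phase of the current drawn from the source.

Step 1 — Angular frequency: ω = 2π·f = 2π·41.4 = 260.1 rad/s.
Step 2 — Component impedances:
  R: Z = R = 3730 Ω
  L: Z = jωL = j·260.1·0.00731 = 0 + j1.902 Ω
  C: Z = 1/(jωC) = -j/(ω·C) = 0 - j486.6 Ω
Step 3 — Series combination: Z_total = R + L + C = 3730 - j484.7 Ω = 3761∠-7.4° Ω.
Step 4 — Source phasor: V = 9.96∠-42.7° V = 7.32 - j6.754 V.
Step 5 — Ohm's law: I = V / Z_total = (7.32 - j6.754) / (3730 - j484.7) = 0.002161 - j0.00153 A.
Step 6 — Convert to polar: |I| = 0.002648 A, ∠I = -35.3°.

I = 0.002648∠-35.3° A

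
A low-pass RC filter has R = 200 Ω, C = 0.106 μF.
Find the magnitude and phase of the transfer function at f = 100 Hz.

Step 1 — Angular frequency: ω = 2π·100 = 628.3 rad/s.
Step 2 — Transfer function: H(jω) = 1/(1 + jωRC).
Step 3 — Denominator: 1 + jωRC = 1 + j·628.3·200·1.06e-07 = 1 + j0.01332.
Step 4 — H = 0.9998 - j0.01332.
Step 5 — Magnitude: |H| = 0.9999 (-0.0 dB); phase: φ = -0.8°.

|H| = 0.9999 (-0.0 dB), φ = -0.8°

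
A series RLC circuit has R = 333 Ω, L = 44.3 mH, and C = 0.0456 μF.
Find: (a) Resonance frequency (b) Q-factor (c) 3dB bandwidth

Step 1 — Resonance condition Im(Z)=0 gives ω₀ = 1/√(LC).
Step 2 — ω₀ = 1/√(0.0443·4.56e-08) = 2.225e+04 rad/s.
Step 3 — f₀ = ω₀/(2π) = 3541 Hz.
Step 4 — Series Q: Q = ω₀L/R = 2.225e+04·0.0443/333 = 2.96.
Step 5 — 3dB bandwidth: Δω = ω₀/Q = 7517 rad/s; BW = Δω/(2π) = 1196 Hz.

(a) f₀ = 3541 Hz  (b) Q = 2.96  (c) BW = 1196 Hz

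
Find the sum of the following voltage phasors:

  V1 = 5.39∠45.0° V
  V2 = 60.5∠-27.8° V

Step 1 — Convert each phasor to rectangular form:
  V1 = 5.39·(cos(45.0°) + j·sin(45.0°)) = 3.811 + j3.811 V
  V2 = 60.5·(cos(-27.8°) + j·sin(-27.8°)) = 53.52 - j28.22 V
Step 2 — Sum components: V_total = 57.33 - j24.41 V.
Step 3 — Convert to polar: |V_total| = 62.31 V, ∠V_total = -23.1°.

V_total = 62.31∠-23.1° V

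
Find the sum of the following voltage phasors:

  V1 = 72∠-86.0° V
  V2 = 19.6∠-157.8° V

Step 1 — Convert each phasor to rectangular form:
  V1 = 72·(cos(-86.0°) + j·sin(-86.0°)) = 5.022 - j71.82 V
  V2 = 19.6·(cos(-157.8°) + j·sin(-157.8°)) = -18.15 - j7.406 V
Step 2 — Sum components: V_total = -13.12 - j79.23 V.
Step 3 — Convert to polar: |V_total| = 80.31 V, ∠V_total = -99.4°.

V_total = 80.31∠-99.4° V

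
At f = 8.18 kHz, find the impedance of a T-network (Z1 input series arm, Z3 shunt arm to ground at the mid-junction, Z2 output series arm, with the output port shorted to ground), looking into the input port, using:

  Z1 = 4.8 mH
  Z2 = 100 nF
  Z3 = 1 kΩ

Step 1 — Angular frequency: ω = 2π·f = 2π·8180 = 5.14e+04 rad/s.
Step 2 — Component impedances:
  Z1: Z = jωL = j·5.14e+04·0.0048 = 0 + j246.7 Ω
  Z2: Z = 1/(jωC) = -j/(ω·C) = 0 - j194.6 Ω
  Z3: Z = R = 1000 Ω
Step 3 — With the output port shorted to ground, the output series arm Z2 runs from the junction to ground; the shunt arm Z3 also runs from the junction to ground. They appear in parallel: Z3 || Z2 = 36.48 - j187.5 Ω.
Step 4 — Series with input arm Z1: Z_in = Z1 + (Z3 || Z2) = 36.48 + j59.23 Ω = 69.56∠58.4° Ω.

Z = 36.48 + j59.23 Ω = 69.56∠58.4° Ω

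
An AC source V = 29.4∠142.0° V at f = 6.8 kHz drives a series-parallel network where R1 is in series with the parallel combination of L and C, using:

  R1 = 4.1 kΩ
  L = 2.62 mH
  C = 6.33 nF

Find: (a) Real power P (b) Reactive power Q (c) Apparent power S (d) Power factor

Step 1 — Angular frequency: ω = 2π·f = 2π·6800 = 4.273e+04 rad/s.
Step 2 — Component impedances:
  R1: Z = R = 4100 Ω
  L: Z = jωL = j·4.273e+04·0.00262 = 0 + j111.9 Ω
  C: Z = 1/(jωC) = -j/(ω·C) = 0 - j3697 Ω
Step 3 — Parallel branch: L || C = 1/(1/L + 1/C) = 0 + j115.4 Ω.
Step 4 — Series with R1: Z_total = R1 + (L || C) = 4100 + j115.4 Ω = 4102∠1.6° Ω.
Step 5 — Source phasor: V = 29.4∠142.0° V = -23.17 + j18.1 V.
Step 6 — Current: I = V / Z = -0.005522 + j0.00457 A = 0.007168∠140.4° A.
Step 7 — Complex power: S = V·I* = 0.2107 + j0.005931 VA.
Step 8 — Real power: P = Re(S) = 0.2107 W.
Step 9 — Reactive power: Q = Im(S) = 0.005931 VAR.
Step 10 — Apparent power: |S| = 0.2107 VA.
Step 11 — Power factor: PF = P/|S| = 0.9996 (lagging).

(a) P = 0.2107 W  (b) Q = 0.005931 VAR  (c) S = 0.2107 VA  (d) PF = 0.9996 (lagging)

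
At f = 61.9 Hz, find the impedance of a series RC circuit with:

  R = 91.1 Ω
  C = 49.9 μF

Step 1 — Angular frequency: ω = 2π·f = 2π·61.9 = 388.9 rad/s.
Step 2 — Component impedances:
  R: Z = R = 91.1 Ω
  C: Z = 1/(jωC) = -j/(ω·C) = 0 - j51.53 Ω
Step 3 — Series combination: Z_total = R + C = 91.1 - j51.53 Ω = 104.7∠-29.5° Ω.

Z = 91.1 - j51.53 Ω = 104.7∠-29.5° Ω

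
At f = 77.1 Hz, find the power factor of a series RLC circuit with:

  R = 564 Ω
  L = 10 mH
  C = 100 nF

Step 1 — Angular frequency: ω = 2π·f = 2π·77.1 = 484.4 rad/s.
Step 2 — Component impedances:
  R: Z = R = 564 Ω
  L: Z = jωL = j·484.4·0.01 = 0 + j4.844 Ω
  C: Z = 1/(jωC) = -j/(ω·C) = 0 - j2.064e+04 Ω
Step 3 — Series combination: Z_total = R + L + C = 564 - j2.064e+04 Ω = 2.065e+04∠-88.4° Ω.
Step 4 — Power factor: PF = cos(φ) = Re(Z)/|Z| = 564/20646 = 0.02732.
Step 5 — Type: Im(Z) = -2.064e+04 ⇒ leading (phase φ = -88.4°).

PF = 0.02732 (leading, φ = -88.4°)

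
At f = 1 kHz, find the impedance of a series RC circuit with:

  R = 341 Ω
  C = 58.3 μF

Step 1 — Angular frequency: ω = 2π·f = 2π·1000 = 6283 rad/s.
Step 2 — Component impedances:
  R: Z = R = 341 Ω
  C: Z = 1/(jωC) = -j/(ω·C) = 0 - j2.73 Ω
Step 3 — Series combination: Z_total = R + C = 341 - j2.73 Ω = 341∠-0.5° Ω.

Z = 341 - j2.73 Ω = 341∠-0.5° Ω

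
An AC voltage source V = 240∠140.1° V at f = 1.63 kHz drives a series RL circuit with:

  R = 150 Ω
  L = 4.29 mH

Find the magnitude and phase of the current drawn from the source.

Step 1 — Angular frequency: ω = 2π·f = 2π·1630 = 1.024e+04 rad/s.
Step 2 — Component impedances:
  R: Z = R = 150 Ω
  L: Z = jωL = j·1.024e+04·0.00429 = 0 + j43.94 Ω
Step 3 — Series combination: Z_total = R + L = 150 + j43.94 Ω = 156.3∠16.3° Ω.
Step 4 — Source phasor: V = 240∠140.1° V = -184.1 + j153.9 V.
Step 5 — Ohm's law: I = V / Z_total = (-184.1 + j153.9) / (150 + j43.94) = -0.8536 + j1.276 A.
Step 6 — Convert to polar: |I| = 1.535 A, ∠I = 123.8°.

I = 1.535∠123.8° A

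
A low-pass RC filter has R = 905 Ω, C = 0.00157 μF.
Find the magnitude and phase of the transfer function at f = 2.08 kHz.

Step 1 — Angular frequency: ω = 2π·2080 = 1.307e+04 rad/s.
Step 2 — Transfer function: H(jω) = 1/(1 + jωRC).
Step 3 — Denominator: 1 + jωRC = 1 + j·1.307e+04·905·1.57e-09 = 1 + j0.01857.
Step 4 — H = 0.9997 - j0.01856.
Step 5 — Magnitude: |H| = 0.9998 (-0.0 dB); phase: φ = -1.1°.

|H| = 0.9998 (-0.0 dB), φ = -1.1°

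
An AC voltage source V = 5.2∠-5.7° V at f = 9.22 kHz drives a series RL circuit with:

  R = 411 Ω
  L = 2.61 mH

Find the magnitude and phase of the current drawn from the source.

Step 1 — Angular frequency: ω = 2π·f = 2π·9220 = 5.793e+04 rad/s.
Step 2 — Component impedances:
  R: Z = R = 411 Ω
  L: Z = jωL = j·5.793e+04·0.00261 = 0 + j151.2 Ω
Step 3 — Series combination: Z_total = R + L = 411 + j151.2 Ω = 437.9∠20.2° Ω.
Step 4 — Source phasor: V = 5.2∠-5.7° V = 5.174 - j0.5165 V.
Step 5 — Ohm's law: I = V / Z_total = (5.174 - j0.5165) / (411 + j151.2) = 0.01068 - j0.005186 A.
Step 6 — Convert to polar: |I| = 0.01187 A, ∠I = -25.9°.

I = 0.01187∠-25.9° A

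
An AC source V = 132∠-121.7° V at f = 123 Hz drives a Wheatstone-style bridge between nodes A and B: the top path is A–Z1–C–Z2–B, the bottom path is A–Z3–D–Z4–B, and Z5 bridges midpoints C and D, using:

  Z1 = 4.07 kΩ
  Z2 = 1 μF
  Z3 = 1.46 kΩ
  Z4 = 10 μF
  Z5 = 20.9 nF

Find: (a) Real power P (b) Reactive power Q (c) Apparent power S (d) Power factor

Step 1 — Angular frequency: ω = 2π·f = 2π·123 = 772.8 rad/s.
Step 2 — Component impedances:
  Z1: Z = R = 4070 Ω
  Z2: Z = 1/(jωC) = -j/(ω·C) = 0 - j1294 Ω
  Z3: Z = R = 1460 Ω
  Z4: Z = 1/(jωC) = -j/(ω·C) = 0 - j129.4 Ω
  Z5: Z = 1/(jωC) = -j/(ω·C) = 0 - j6.191e+04 Ω
Step 3 — Bridge requires nodal analysis (the Z5 bridge couples midpoints C and D, so the two paths cannot be reduced to a simple series/parallel combination). Setting node B to ground and injecting 1 A at node A, the 3-node admittance system at A, C, D solves to V_A = Z_AB = 1084 - j156.8 Ω = 1096∠-8.2° Ω.
Step 4 — Source phasor: V = 132∠-121.7° V = -69.36 - j112.3 V.
Step 5 — Current: I = V / Z = -0.04798 - j0.1105 A = 0.1205∠-113.5° A.
Step 6 — Complex power: S = V·I* = 15.74 - j2.276 VA.
Step 7 — Real power: P = Re(S) = 15.74 W.
Step 8 — Reactive power: Q = Im(S) = -2.276 VAR.
Step 9 — Apparent power: |S| = 15.9 VA.
Step 10 — Power factor: PF = P/|S| = 0.9897 (leading).

(a) P = 15.74 W  (b) Q = -2.276 VAR  (c) S = 15.9 VA  (d) PF = 0.9897 (leading)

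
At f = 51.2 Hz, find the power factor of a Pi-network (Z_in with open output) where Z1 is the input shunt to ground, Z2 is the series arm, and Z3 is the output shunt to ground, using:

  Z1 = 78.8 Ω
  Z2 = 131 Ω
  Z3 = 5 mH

Step 1 — Angular frequency: ω = 2π·f = 2π·51.2 = 321.7 rad/s.
Step 2 — Component impedances:
  Z1: Z = R = 78.8 Ω
  Z2: Z = R = 131 Ω
  Z3: Z = jωL = j·321.7·0.005 = 0 + j1.608 Ω
Step 3 — With open output, the series arm Z2 and the output shunt Z3 appear in series to ground: Z2 + Z3 = 131 + j1.608 Ω.
Step 4 — Parallel with input shunt Z1: Z_in = Z1 || (Z2 + Z3) = 49.2 + j0.2269 Ω = 49.21∠0.3° Ω.
Step 5 — Power factor: PF = cos(φ) = Re(Z)/|Z| = 49.205/49.205 = 1.
Step 6 — Type: Im(Z) = 0.2269 ⇒ lagging (phase φ = 0.3°).

PF = 1 (lagging, φ = 0.3°)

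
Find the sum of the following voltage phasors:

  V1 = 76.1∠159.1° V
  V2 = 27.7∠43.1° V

Step 1 — Convert each phasor to rectangular form:
  V1 = 76.1·(cos(159.1°) + j·sin(159.1°)) = -71.09 + j27.15 V
  V2 = 27.7·(cos(43.1°) + j·sin(43.1°)) = 20.23 + j18.93 V
Step 2 — Sum components: V_total = -50.87 + j46.07 V.
Step 3 — Convert to polar: |V_total| = 68.63 V, ∠V_total = 137.8°.

V_total = 68.63∠137.8° V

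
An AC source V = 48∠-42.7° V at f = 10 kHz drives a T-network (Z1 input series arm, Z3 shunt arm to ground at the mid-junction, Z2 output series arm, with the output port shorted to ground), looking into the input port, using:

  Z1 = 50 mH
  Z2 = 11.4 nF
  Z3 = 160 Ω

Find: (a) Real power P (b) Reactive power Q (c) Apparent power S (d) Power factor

Step 1 — Angular frequency: ω = 2π·f = 2π·1e+04 = 6.283e+04 rad/s.
Step 2 — Component impedances:
  Z1: Z = jωL = j·6.283e+04·0.05 = 0 + j3142 Ω
  Z2: Z = 1/(jωC) = -j/(ω·C) = 0 - j1396 Ω
  Z3: Z = R = 160 Ω
Step 3 — With the output port shorted to ground, the output series arm Z2 runs from the junction to ground; the shunt arm Z3 also runs from the junction to ground. They appear in parallel: Z3 || Z2 = 157.9 - j18.1 Ω.
Step 4 — Series with input arm Z1: Z_in = Z1 + (Z3 || Z2) = 157.9 + j3123 Ω = 3127∠87.1° Ω.
Step 5 — Source phasor: V = 48∠-42.7° V = 35.28 - j32.55 V.
Step 6 — Current: I = V / Z = -0.009825 - j0.01179 A = 0.01535∠-129.8° A.
Step 7 — Complex power: S = V·I* = 0.0372 + j0.7358 VA.
Step 8 — Real power: P = Re(S) = 0.0372 W.
Step 9 — Reactive power: Q = Im(S) = 0.7358 VAR.
Step 10 — Apparent power: |S| = 0.7367 VA.
Step 11 — Power factor: PF = P/|S| = 0.0505 (lagging).

(a) P = 0.0372 W  (b) Q = 0.7358 VAR  (c) S = 0.7367 VA  (d) PF = 0.0505 (lagging)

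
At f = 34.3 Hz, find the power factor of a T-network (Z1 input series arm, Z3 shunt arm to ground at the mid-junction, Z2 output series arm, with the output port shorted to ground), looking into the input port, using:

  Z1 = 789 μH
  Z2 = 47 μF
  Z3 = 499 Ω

Step 1 — Angular frequency: ω = 2π·f = 2π·34.3 = 215.5 rad/s.
Step 2 — Component impedances:
  Z1: Z = jωL = j·215.5·0.000789 = 0 + j0.17 Ω
  Z2: Z = 1/(jωC) = -j/(ω·C) = 0 - j98.73 Ω
  Z3: Z = R = 499 Ω
Step 3 — With the output port shorted to ground, the output series arm Z2 runs from the junction to ground; the shunt arm Z3 also runs from the junction to ground. They appear in parallel: Z3 || Z2 = 18.8 - j95.01 Ω.
Step 4 — Series with input arm Z1: Z_in = Z1 + (Z3 || Z2) = 18.8 - j94.84 Ω = 96.68∠-78.8° Ω.
Step 5 — Power factor: PF = cos(φ) = Re(Z)/|Z| = 18.797/96.681 = 0.1944.
Step 6 — Type: Im(Z) = -94.84 ⇒ leading (phase φ = -78.8°).

PF = 0.1944 (leading, φ = -78.8°)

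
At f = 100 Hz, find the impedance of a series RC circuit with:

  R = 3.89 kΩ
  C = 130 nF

Step 1 — Angular frequency: ω = 2π·f = 2π·100 = 628.3 rad/s.
Step 2 — Component impedances:
  R: Z = R = 3890 Ω
  C: Z = 1/(jωC) = -j/(ω·C) = 0 - j1.224e+04 Ω
Step 3 — Series combination: Z_total = R + C = 3890 - j1.224e+04 Ω = 1.285e+04∠-72.4° Ω.

Z = 3890 - j1.224e+04 Ω = 1.285e+04∠-72.4° Ω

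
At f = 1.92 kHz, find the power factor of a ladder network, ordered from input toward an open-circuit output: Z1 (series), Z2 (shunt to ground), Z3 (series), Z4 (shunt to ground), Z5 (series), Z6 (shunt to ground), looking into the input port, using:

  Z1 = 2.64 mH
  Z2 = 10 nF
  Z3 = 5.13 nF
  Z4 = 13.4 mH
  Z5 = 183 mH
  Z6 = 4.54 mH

Step 1 — Angular frequency: ω = 2π·f = 2π·1920 = 1.206e+04 rad/s.
Step 2 — Component impedances:
  Z1: Z = jωL = j·1.206e+04·0.00264 = 0 + j31.85 Ω
  Z2: Z = 1/(jωC) = -j/(ω·C) = 0 - j8289 Ω
  Z3: Z = 1/(jωC) = -j/(ω·C) = 0 - j1.616e+04 Ω
  Z4: Z = jωL = j·1.206e+04·0.0134 = 0 + j161.7 Ω
  Z5: Z = jωL = j·1.206e+04·0.183 = 0 + j2208 Ω
  Z6: Z = jωL = j·1.206e+04·0.00454 = 0 + j54.77 Ω
Step 3 — Ladder network (open output): work backward from the far end, alternating series and parallel combinations. Z_in = 0 - j5429 Ω = 5429∠-90.0° Ω.
Step 4 — Power factor: PF = cos(φ) = Re(Z)/|Z| = 0/5429 = 0.
Step 5 — Type: Im(Z) = -5429 ⇒ leading (phase φ = -90.0°).

PF = 0 (leading, φ = -90.0°)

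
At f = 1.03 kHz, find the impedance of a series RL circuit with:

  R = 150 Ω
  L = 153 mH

Step 1 — Angular frequency: ω = 2π·f = 2π·1030 = 6472 rad/s.
Step 2 — Component impedances:
  R: Z = R = 150 Ω
  L: Z = jωL = j·6472·0.153 = 0 + j990.2 Ω
Step 3 — Series combination: Z_total = R + L = 150 + j990.2 Ω = 1001∠81.4° Ω.

Z = 150 + j990.2 Ω = 1001∠81.4° Ω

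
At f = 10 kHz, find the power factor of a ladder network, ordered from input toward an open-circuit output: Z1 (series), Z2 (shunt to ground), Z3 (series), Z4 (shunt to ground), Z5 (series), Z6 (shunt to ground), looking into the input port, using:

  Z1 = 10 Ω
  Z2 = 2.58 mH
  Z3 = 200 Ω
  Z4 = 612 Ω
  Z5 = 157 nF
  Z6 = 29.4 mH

Step 1 — Angular frequency: ω = 2π·f = 2π·1e+04 = 6.283e+04 rad/s.
Step 2 — Component impedances:
  Z1: Z = R = 10 Ω
  Z2: Z = jωL = j·6.283e+04·0.00258 = 0 + j162.1 Ω
  Z3: Z = R = 200 Ω
  Z4: Z = R = 612 Ω
  Z5: Z = 1/(jωC) = -j/(ω·C) = 0 - j101.4 Ω
  Z6: Z = jωL = j·6.283e+04·0.0294 = 0 + j1847 Ω
Step 3 — Ladder network (open output): work backward from the far end, alternating series and parallel combinations. Z_in = 38.8 + j148.5 Ω = 153.4∠75.4° Ω.
Step 4 — Power factor: PF = cos(φ) = Re(Z)/|Z| = 38.8/153.4 = 0.2529.
Step 5 — Type: Im(Z) = 148.5 ⇒ lagging (phase φ = 75.4°).

PF = 0.2529 (lagging, φ = 75.4°)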